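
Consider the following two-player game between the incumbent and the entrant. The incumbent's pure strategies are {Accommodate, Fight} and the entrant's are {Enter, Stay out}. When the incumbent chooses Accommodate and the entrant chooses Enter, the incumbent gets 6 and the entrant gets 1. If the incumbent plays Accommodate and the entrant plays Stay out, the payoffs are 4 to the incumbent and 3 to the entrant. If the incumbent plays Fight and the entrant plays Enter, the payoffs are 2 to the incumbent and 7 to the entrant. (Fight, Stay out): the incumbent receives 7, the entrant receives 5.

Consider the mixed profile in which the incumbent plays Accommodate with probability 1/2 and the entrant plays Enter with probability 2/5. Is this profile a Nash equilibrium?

Given the entrant's mix q = 2/5, the incumbent's payoff from Accommodate is 24/5 but from Fight is 5. The incumbent strictly prefers Fight, so the incumbent would not mix.
So the proposed profile is not a Nash equilibrium.

No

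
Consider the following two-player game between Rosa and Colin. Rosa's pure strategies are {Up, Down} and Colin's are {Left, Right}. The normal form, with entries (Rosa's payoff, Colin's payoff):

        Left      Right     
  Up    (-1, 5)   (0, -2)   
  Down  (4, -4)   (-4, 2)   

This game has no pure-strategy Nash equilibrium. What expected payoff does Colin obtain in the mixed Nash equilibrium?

2/13

Set Colin's expected payoff from Left equal to that from Right:
  Colin's expected payoff from Left: p·5 + (1−p)·(-4) = 9p - 4
  Colin's expected payoff from Right: p·(-2) + (1−p)·2 = -4p + 2
  9p - 4 = -4p + 2  ⇒  13p = 6  ⇒  p = 6/13.
At equilibrium Colin is indifferent across columns, so Colin's payoff equals the payoff from Left: (6/13)·5 + (7/13)·(-4) = 2/13.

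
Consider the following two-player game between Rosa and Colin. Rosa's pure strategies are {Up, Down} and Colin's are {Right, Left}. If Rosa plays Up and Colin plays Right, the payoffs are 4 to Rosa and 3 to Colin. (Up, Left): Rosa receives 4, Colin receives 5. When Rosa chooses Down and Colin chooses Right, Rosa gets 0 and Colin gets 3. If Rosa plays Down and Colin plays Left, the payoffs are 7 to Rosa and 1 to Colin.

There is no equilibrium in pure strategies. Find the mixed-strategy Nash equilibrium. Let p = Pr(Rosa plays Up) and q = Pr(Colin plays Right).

p = 1/2, q = 3/7

Rosa's mix must leave Colin indifferent between Right and Left.
  Colin's expected payoff from Right: p·3 + (1−p)·3 = 3
  Colin's expected payoff from Left: p·5 + (1−p)·1 = 4p + 1
  3 = 4p + 1  ⇒  -4p = -2  ⇒  p = 1/2.
In a mixed equilibrium Rosa is indifferent between Up and Down; this condition fixes q.
  Rosa's payoff from Up: q·4 + (1−q)·4 = 4
  Rosa's payoff from Down: q·0 + (1−q)·7 = -7q + 7
  4 = -7q + 7  ⇒  7q = 3  ⇒  q = 3/7.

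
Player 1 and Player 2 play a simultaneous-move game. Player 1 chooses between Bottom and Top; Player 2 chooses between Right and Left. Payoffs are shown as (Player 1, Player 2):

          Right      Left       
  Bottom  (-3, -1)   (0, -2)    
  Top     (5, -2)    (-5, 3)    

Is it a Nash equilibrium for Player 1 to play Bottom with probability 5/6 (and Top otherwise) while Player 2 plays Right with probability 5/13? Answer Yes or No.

Check Player 2's indifference given Player 1's mix p = 5/6:
  payoff from Right = -7/6; payoff from Left = -7/6 — equal.
Check Player 1's indifference given Player 2's mix q = 5/13:
  payoff from Bottom = -15/13; payoff from Top = -15/13 — equal.
Both players are indifferent, so neither can profitably deviate.

Yes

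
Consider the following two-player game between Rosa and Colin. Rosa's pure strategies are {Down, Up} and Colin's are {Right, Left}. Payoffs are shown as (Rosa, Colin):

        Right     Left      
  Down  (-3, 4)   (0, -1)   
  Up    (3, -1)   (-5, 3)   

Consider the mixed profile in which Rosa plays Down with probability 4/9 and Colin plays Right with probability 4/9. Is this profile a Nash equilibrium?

No

Given Colin's mix q = 4/9, Rosa's payoff from Down is -4/3 but from Up is -13/9. Rosa strictly prefers Down, so Rosa would not mix.
So the proposed profile is not a Nash equilibrium.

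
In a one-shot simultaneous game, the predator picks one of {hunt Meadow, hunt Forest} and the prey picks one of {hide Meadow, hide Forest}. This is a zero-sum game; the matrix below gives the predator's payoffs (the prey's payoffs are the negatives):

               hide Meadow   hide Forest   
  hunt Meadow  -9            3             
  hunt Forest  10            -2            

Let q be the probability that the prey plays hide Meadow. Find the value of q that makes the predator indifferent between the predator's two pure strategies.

Set the predator's expected payoff from hunt Meadow equal to that from hunt Forest:
  the predator's expected payoff from hunt Meadow: q·(-9) + (1−q)·3 = -12q + 3
  the predator's expected payoff from hunt Forest: q·10 + (1−q)·(-2) = 12q - 2
  -12q + 3 = 12q - 2  ⇒  -24q = -5  ⇒  q = 5/24.

q = 5/24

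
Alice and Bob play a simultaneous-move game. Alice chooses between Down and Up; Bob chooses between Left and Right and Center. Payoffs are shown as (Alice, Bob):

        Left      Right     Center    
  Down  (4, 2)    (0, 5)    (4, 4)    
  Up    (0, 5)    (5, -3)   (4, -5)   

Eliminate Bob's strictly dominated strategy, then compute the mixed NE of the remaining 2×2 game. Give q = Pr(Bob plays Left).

Bob's strategy Center is strictly dominated by Right: 5 > 4 and -3 > -5. Eliminate Center.
Set Alice's expected payoff from Down equal to that from Up:
  Alice's payoff from Down: q·4 + (1−q)·0 = 4q
  Alice's payoff from Up: q·0 + (1−q)·5 = -5q + 5
  4q = -5q + 5  ⇒  9q = 5  ⇒  q = 5/9.

q = 5/9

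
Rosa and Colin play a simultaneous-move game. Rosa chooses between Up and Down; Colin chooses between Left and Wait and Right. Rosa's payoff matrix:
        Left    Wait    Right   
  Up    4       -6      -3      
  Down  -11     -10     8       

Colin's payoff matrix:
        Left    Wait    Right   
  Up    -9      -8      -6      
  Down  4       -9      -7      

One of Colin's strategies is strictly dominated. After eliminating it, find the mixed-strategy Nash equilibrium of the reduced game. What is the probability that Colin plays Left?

Colin's strategy Wait is strictly dominated by Right: -6 > -8 and -7 > -9. Eliminate Wait.
For Rosa to be willing to mix, Rosa must be indifferent between Up and Down, which pins down Colin's mix.
  Rosa's payoff from Up: q·4 + (1−q)·(-3) = 7q - 3
  Rosa's payoff from Down: q·(-11) + (1−q)·8 = -19q + 8
  7q - 3 = -19q + 8  ⇒  26q = 11  ⇒  q = 11/26.

q = 11/26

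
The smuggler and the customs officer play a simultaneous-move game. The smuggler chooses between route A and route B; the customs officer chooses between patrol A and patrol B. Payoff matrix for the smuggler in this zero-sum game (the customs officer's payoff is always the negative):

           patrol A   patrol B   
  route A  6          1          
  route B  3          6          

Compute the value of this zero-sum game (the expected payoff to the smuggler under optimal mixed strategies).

In a mixed equilibrium the smuggler is indifferent between route A and route B; this condition fixes q.
  the smuggler's payoff to route A: q·6 + (1−q)·1 = 5q + 1
  the smuggler's payoff to route B: q·3 + (1−q)·6 = -3q + 6
  5q + 1 = -3q + 6  ⇒  8q = 5  ⇒  q = 5/8.
The value is the smuggler's expected payoff against this mix (using route A): (5/8)·6 + (3/8)·1 = 33/8.

v = 33/8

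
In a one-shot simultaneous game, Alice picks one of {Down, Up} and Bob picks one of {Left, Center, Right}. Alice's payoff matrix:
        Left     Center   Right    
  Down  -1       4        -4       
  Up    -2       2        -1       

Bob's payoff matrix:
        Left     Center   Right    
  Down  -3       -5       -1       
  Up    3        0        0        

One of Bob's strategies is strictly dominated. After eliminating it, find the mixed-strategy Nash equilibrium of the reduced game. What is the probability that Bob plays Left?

q = 3/4

Bob's strategy Center is strictly dominated by Left: -3 > -5 and 3 > 0. Eliminate Center.
Bob's mix must leave Alice indifferent between Down and Up.
  Alice's payoff to Down: q·(-1) + (1−q)·(-4) = 3q - 4
  Alice's payoff to Up: q·(-2) + (1−q)·(-1) = -q - 1
  3q - 4 = -q - 1  ⇒  4q = 3  ⇒  q = 3/4.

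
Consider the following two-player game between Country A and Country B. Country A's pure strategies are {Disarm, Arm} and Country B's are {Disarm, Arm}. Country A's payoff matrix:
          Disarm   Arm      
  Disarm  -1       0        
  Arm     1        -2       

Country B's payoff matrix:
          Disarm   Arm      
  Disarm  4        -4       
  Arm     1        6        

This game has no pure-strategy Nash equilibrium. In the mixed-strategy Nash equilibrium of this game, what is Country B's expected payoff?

Set Country B's expected payoff from Disarm equal to that from Arm:
  Country B's payoff from Disarm: p·4 + (1−p)·1 = 3p + 1
  Country B's payoff from Arm: p·(-4) + (1−p)·6 = -10p + 6
  3p + 1 = -10p + 6  ⇒  13p = 5  ⇒  p = 5/13.
At equilibrium Country B is indifferent across columns, so Country B's payoff equals the payoff from Disarm: (5/13)·4 + (8/13)·1 = 28/13.

28/13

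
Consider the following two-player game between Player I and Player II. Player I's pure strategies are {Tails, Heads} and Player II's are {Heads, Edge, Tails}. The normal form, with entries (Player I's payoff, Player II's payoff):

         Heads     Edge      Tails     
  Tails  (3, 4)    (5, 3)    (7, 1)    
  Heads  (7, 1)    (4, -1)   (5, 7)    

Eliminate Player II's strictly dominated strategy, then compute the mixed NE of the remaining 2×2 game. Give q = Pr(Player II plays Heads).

q = 1/3

Player II's strategy Edge is strictly dominated by Heads: 4 > 3 and 1 > -1. Eliminate Edge.
Set Player I's expected payoff from Tails equal to that from Heads:
  Player I's payoff from Tails: q·3 + (1−q)·7 = -4q + 7
  Player I's payoff from Heads: q·7 + (1−q)·5 = 2q + 5
  -4q + 7 = 2q + 5  ⇒  -6q = -2  ⇒  q = 1/3.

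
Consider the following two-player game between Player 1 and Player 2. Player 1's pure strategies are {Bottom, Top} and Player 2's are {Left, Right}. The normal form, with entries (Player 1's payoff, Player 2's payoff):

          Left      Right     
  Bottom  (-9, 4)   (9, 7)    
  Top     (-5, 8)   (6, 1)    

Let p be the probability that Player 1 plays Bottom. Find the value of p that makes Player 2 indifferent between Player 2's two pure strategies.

p = 7/10

Player 1's mix must leave Player 2 indifferent between Left and Right.
  Player 2's expected payoff from Left: p·4 + (1−p)·8 = -4p + 8
  Player 2's expected payoff from Right: p·7 + (1−p)·1 = 6p + 1
  -4p + 8 = 6p + 1  ⇒  -10p = -7  ⇒  p = 7/10.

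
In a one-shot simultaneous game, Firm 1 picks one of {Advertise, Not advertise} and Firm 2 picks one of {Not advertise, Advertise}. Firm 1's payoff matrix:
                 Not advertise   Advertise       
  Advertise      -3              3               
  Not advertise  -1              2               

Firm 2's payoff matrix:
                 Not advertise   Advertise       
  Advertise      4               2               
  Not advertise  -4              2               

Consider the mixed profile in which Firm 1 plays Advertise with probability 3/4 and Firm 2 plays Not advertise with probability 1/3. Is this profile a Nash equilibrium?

Yes

Check Firm 2's indifference given Firm 1's mix p = 3/4:
  payoff from Not advertise = 2; payoff from Advertise = 2 — equal.
Check Firm 1's indifference given Firm 2's mix q = 1/3:
  payoff from Advertise = 1; payoff from Not advertise = 1 — equal.
Both players are indifferent, so neither can profitably deviate.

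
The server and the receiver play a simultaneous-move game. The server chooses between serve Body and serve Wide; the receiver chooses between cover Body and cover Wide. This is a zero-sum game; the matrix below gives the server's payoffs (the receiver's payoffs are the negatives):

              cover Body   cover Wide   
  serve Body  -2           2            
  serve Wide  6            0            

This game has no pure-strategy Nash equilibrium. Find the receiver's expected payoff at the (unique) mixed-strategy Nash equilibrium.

The server's mix must leave the receiver indifferent between cover Body and cover Wide.
  the receiver's payoff to cover Body: p·2 + (1−p)·(-6) = 8p - 6
  the receiver's payoff to cover Wide: p·(-2) + (1−p)·0 = -2p
  8p - 6 = -2p  ⇒  10p = 6  ⇒  p = 3/5.
At equilibrium the receiver is indifferent across columns, so the receiver's payoff equals the payoff from cover Body: (3/5)·2 + (2/5)·(-6) = -6/5.

-6/5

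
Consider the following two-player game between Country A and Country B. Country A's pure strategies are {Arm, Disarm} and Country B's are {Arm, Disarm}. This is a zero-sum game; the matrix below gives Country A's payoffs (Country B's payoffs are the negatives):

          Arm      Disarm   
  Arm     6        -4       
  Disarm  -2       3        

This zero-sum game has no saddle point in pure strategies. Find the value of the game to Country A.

Country B's mix must leave Country A indifferent between Arm and Disarm.
  Country A's payoff to Arm: q·6 + (1−q)·(-4) = 10q - 4
  Country A's payoff to Disarm: q·(-2) + (1−q)·3 = -5q + 3
  10q - 4 = -5q + 3  ⇒  15q = 7  ⇒  q = 7/15.
The value is Country A's expected payoff against this mix (using Arm): (7/15)·6 + (8/15)·(-4) = 2/3.

v = 2/3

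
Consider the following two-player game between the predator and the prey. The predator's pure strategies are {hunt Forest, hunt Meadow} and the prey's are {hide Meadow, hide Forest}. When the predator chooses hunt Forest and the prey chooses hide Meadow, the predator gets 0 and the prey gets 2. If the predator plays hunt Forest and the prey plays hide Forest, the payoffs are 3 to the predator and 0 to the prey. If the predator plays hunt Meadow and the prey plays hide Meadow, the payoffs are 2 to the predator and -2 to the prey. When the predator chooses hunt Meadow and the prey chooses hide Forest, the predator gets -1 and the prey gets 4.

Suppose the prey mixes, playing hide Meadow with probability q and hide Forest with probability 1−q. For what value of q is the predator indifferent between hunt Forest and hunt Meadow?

The predator's indifference between hunt Forest and hunt Meadow determines the prey's mixing probability q:
  the predator's payoff to hunt Forest: q·0 + (1−q)·3 = -3q + 3
  the predator's payoff to hunt Meadow: q·2 + (1−q)·(-1) = 3q - 1
  -3q + 3 = 3q - 1  ⇒  -6q = -4  ⇒  q = 2/3.

q = 2/3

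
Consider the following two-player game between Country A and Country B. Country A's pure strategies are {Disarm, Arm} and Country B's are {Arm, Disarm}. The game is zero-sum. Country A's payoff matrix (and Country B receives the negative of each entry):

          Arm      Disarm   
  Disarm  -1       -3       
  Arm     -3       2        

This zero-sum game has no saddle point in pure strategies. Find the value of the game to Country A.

Country A's indifference between Disarm and Arm determines Country B's mixing probability q:
  Country A's expected payoff from Disarm: q·(-1) + (1−q)·(-3) = 2q - 3
  Country A's expected payoff from Arm: q·(-3) + (1−q)·2 = -5q + 2
  2q - 3 = -5q + 2  ⇒  7q = 5  ⇒  q = 5/7.
The value is Country A's expected payoff against this mix (using Disarm): (5/7)·(-1) + (2/7)·(-3) = -11/7.

v = -11/7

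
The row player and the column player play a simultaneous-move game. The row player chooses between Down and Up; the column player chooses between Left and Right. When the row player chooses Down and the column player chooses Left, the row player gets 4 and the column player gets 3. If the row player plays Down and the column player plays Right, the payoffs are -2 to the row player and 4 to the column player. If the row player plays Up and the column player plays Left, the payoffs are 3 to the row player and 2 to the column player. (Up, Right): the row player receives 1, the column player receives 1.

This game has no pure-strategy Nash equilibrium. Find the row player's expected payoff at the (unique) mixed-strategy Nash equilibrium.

5/2

The row player's indifference between Down and Up determines the column player's mixing probability q:
  the row player's expected payoff from Down: q·4 + (1−q)·(-2) = 6q - 2
  the row player's expected payoff from Up: q·3 + (1−q)·1 = 2q + 1
  6q - 2 = 2q + 1  ⇒  4q = 3  ⇒  q = 3/4.
At equilibrium the row player is indifferent across rows, so the row player's payoff equals the payoff from Down: (3/4)·4 + (1/4)·(-2) = 5/2.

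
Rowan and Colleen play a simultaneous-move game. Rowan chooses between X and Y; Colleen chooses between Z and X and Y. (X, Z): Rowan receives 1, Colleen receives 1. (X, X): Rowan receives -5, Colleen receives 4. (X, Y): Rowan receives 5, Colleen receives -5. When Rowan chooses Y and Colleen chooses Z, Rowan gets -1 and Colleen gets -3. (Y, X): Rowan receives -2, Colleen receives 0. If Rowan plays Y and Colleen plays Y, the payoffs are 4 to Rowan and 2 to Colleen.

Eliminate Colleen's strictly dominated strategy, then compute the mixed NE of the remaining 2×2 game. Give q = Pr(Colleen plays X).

q = 1/4

Colleen's strategy Z is strictly dominated by X: 4 > 1 and 0 > -3. Eliminate Z.
Colleen's mix must leave Rowan indifferent between X and Y.
  Rowan's expected payoff from X: q·(-5) + (1−q)·5 = -10q + 5
  Rowan's expected payoff from Y: q·(-2) + (1−q)·4 = -6q + 4
  -10q + 5 = -6q + 4  ⇒  -4q = -1  ⇒  q = 1/4.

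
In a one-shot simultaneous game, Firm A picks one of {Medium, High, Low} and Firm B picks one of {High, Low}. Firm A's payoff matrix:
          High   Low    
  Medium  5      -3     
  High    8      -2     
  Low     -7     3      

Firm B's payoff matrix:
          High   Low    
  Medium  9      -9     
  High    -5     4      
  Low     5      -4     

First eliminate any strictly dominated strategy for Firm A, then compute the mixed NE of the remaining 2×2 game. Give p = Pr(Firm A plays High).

p = 1/2

Firm A's strategy Medium is strictly dominated by High: 8 > 5 and -2 > -3. Eliminate Medium.
Firm A's mix must leave Firm B indifferent between High and Low.
  Firm B's payoff from High: p·(-5) + (1−p)·5 = -10p + 5
  Firm B's payoff from Low: p·4 + (1−p)·(-4) = 8p - 4
  -10p + 5 = 8p - 4  ⇒  -18p = -9  ⇒  p = 1/2.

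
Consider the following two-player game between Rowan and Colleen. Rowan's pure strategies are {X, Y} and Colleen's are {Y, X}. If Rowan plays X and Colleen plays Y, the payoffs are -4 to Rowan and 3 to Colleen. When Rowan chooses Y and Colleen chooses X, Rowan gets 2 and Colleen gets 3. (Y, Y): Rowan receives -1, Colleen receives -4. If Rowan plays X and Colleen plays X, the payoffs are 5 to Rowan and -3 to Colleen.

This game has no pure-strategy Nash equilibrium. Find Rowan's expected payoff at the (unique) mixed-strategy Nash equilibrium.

1/2

Rowan's indifference between X and Y determines Colleen's mixing probability q:
  Rowan's expected payoff from X: q·(-4) + (1−q)·5 = -9q + 5
  Rowan's expected payoff from Y: q·(-1) + (1−q)·2 = -3q + 2
  -9q + 5 = -3q + 2  ⇒  -6q = -3  ⇒  q = 1/2.
At equilibrium Rowan is indifferent across rows, so Rowan's payoff equals the payoff from X: (1/2)·(-4) + (1/2)·5 = 1/2.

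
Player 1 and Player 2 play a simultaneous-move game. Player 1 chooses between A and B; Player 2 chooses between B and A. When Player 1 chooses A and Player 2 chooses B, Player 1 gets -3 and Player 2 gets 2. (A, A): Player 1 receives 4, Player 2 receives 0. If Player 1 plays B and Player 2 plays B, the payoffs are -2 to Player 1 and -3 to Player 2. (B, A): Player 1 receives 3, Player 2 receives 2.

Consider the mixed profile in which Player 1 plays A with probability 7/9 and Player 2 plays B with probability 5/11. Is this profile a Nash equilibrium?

No

Given Player 1's mix p = 7/9, Player 2's payoff from B is 8/9 but from A is 4/9. Player 2 strictly prefers B, so Player 2 would not mix.
So the proposed profile is not a Nash equilibrium.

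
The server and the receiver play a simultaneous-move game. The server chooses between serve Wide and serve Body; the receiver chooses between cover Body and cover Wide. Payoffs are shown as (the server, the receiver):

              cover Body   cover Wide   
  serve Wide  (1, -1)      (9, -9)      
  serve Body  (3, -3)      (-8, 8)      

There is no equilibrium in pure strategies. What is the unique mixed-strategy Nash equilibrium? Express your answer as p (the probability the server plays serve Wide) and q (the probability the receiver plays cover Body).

In a mixed equilibrium the receiver is indifferent between cover Body and cover Wide; this condition fixes p.
  the receiver's expected payoff from cover Body: p·(-1) + (1−p)·(-3) = 2p - 3
  the receiver's expected payoff from cover Wide: p·(-9) + (1−p)·8 = -17p + 8
  2p - 3 = -17p + 8  ⇒  19p = 11  ⇒  p = 11/19.
The receiver's mix must leave the server indifferent between serve Wide and serve Body.
  the server's payoff to serve Wide: q·1 + (1−q)·9 = -8q + 9
  the server's payoff to serve Body: q·3 + (1−q)·(-8) = 11q - 8
  -8q + 9 = 11q - 8  ⇒  -19q = -17  ⇒  q = 17/19.

p = 11/19, q = 17/19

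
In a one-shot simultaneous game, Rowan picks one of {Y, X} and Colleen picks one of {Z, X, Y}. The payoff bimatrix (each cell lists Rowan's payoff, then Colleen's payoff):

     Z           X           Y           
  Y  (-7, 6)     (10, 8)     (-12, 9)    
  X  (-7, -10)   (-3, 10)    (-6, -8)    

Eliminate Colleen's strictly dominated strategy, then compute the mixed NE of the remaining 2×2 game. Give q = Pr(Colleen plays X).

q = 6/19

Colleen's strategy Z is strictly dominated by Y: 9 > 6 and -8 > -10. Eliminate Z.
Colleen's mix must leave Rowan indifferent between Y and X.
  Rowan's payoff from Y: q·10 + (1−q)·(-12) = 22q - 12
  Rowan's payoff from X: q·(-3) + (1−q)·(-6) = 3q - 6
  22q - 12 = 3q - 6  ⇒  19q = 6  ⇒  q = 6/19.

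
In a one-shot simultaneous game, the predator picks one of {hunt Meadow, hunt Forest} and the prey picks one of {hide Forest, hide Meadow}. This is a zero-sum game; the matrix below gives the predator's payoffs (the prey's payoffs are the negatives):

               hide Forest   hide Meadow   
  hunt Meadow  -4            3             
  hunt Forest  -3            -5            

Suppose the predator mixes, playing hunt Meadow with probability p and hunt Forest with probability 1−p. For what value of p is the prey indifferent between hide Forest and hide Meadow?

p = 2/9

The predator's mix must leave the prey indifferent between hide Forest and hide Meadow.
  the prey's payoff to hide Forest: p·4 + (1−p)·3 = p + 3
  the prey's payoff to hide Meadow: p·(-3) + (1−p)·5 = -8p + 5
  p + 3 = -8p + 5  ⇒  9p = 2  ⇒  p = 2/9.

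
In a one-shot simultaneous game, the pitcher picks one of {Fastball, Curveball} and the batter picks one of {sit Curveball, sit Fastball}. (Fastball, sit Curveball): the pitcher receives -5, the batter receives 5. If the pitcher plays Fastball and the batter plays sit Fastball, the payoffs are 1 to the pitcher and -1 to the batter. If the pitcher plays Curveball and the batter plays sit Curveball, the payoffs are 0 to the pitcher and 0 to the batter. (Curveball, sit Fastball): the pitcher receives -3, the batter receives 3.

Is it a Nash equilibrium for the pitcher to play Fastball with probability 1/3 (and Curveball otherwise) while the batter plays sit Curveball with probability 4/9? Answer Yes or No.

Yes

Check the batter's indifference given the pitcher's mix p = 1/3:
  payoff from sit Curveball = 5/3; payoff from sit Fastball = 5/3 — equal.
Check the pitcher's indifference given the batter's mix q = 4/9:
  payoff from Fastball = -5/3; payoff from Curveball = -5/3 — equal.
Both players are indifferent, so neither can profitably deviate.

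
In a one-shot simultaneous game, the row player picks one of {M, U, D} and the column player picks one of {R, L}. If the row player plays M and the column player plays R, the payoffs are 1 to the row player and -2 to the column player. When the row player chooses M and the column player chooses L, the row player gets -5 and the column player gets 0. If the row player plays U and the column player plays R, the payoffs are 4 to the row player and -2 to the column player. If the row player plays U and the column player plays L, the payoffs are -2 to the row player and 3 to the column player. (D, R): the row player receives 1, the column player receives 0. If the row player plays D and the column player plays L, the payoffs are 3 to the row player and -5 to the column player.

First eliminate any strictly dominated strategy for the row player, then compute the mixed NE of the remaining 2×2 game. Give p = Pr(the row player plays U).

p = 1/2

The row player's strategy M is strictly dominated by U: 4 > 1 and -2 > -5. Eliminate M.
The column player's indifference between R and L determines the row player's mixing probability p:
  the column player's expected payoff from R: p·(-2) + (1−p)·0 = -2p
  the column player's expected payoff from L: p·3 + (1−p)·(-5) = 8p - 5
  -2p = 8p - 5  ⇒  -10p = -5  ⇒  p = 1/2.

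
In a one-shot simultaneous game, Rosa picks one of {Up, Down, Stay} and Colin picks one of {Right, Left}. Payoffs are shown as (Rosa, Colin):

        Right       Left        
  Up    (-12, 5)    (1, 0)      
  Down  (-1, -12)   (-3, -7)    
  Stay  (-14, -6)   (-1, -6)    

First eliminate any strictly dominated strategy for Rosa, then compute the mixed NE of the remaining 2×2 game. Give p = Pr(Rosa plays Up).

p = 1/2

Rosa's strategy Stay is strictly dominated by Up: -12 > -14 and 1 > -1. Eliminate Stay.
Rosa's mix must leave Colin indifferent between Right and Left.
  Colin's payoff to Right: p·5 + (1−p)·(-12) = 17p - 12
  Colin's payoff to Left: p·0 + (1−p)·(-7) = 7p - 7
  17p - 12 = 7p - 7  ⇒  10p = 5  ⇒  p = 1/2.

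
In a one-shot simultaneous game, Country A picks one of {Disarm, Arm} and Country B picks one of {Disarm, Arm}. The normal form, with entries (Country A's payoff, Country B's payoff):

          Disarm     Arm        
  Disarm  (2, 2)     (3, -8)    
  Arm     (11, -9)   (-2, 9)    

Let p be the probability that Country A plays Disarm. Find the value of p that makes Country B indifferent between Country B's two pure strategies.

p = 9/14

Set Country B's expected payoff from Disarm equal to that from Arm:
  Country B's payoff to Disarm: p·2 + (1−p)·(-9) = 11p - 9
  Country B's payoff to Arm: p·(-8) + (1−p)·9 = -17p + 9
  11p - 9 = -17p + 9  ⇒  28p = 18  ⇒  p = 9/14.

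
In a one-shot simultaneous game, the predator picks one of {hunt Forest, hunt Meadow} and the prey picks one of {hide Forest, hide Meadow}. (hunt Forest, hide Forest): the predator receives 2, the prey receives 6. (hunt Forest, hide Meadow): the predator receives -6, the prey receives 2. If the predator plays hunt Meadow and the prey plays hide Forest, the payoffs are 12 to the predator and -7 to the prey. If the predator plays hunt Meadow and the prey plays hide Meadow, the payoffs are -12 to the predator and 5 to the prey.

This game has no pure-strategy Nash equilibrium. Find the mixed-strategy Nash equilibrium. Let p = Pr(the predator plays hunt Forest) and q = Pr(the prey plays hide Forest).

The predator's mix must leave the prey indifferent between hide Forest and hide Meadow.
  the prey's payoff to hide Forest: p·6 + (1−p)·(-7) = 13p - 7
  the prey's payoff to hide Meadow: p·2 + (1−p)·5 = -3p + 5
  13p - 7 = -3p + 5  ⇒  16p = 12  ⇒  p = 3/4.
The prey's mix must leave the predator indifferent between hunt Forest and hunt Meadow.
  the predator's expected payoff from hunt Forest: q·2 + (1−q)·(-6) = 8q - 6
  the predator's expected payoff from hunt Meadow: q·12 + (1−q)·(-12) = 24q - 12
  8q - 6 = 24q - 12  ⇒  -16q = -6  ⇒  q = 3/8.

p = 3/4, q = 3/8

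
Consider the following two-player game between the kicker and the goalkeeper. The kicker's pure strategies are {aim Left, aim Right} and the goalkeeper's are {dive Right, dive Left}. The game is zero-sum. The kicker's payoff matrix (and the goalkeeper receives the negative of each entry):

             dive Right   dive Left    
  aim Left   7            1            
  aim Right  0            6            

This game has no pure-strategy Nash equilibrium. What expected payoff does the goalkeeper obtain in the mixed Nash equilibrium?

-7/2

In a mixed equilibrium the goalkeeper is indifferent between dive Right and dive Left; this condition fixes p.
  the goalkeeper's payoff from dive Right: p·(-7) + (1−p)·0 = -7p
  the goalkeeper's payoff from dive Left: p·(-1) + (1−p)·(-6) = 5p - 6
  -7p = 5p - 6  ⇒  -12p = -6  ⇒  p = 1/2.
At equilibrium the goalkeeper is indifferent across columns, so the goalkeeper's payoff equals the payoff from dive Right: (1/2)·(-7) + (1/2)·0 = -7/2.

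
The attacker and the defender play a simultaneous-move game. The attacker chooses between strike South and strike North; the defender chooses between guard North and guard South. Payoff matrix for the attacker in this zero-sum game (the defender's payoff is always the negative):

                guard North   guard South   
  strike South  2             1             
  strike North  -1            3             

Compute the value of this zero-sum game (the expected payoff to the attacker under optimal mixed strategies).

For the attacker to be willing to mix, the attacker must be indifferent between strike South and strike North, which pins down the defender's mix.
  the attacker's payoff to strike South: q·2 + (1−q)·1 = q + 1
  the attacker's payoff to strike North: q·(-1) + (1−q)·3 = -4q + 3
  q + 1 = -4q + 3  ⇒  5q = 2  ⇒  q = 2/5.
The value is the attacker's expected payoff against this mix (using strike South): (2/5)·2 + (3/5)·1 = 7/5.

v = 7/5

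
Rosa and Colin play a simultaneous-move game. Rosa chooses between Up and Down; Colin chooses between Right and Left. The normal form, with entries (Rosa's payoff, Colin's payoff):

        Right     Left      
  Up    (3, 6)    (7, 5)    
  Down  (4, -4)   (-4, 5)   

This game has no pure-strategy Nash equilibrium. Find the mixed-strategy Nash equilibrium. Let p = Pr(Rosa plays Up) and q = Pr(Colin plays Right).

p = 9/10, q = 11/12

Colin's indifference between Right and Left determines Rosa's mixing probability p:
  Colin's expected payoff from Right: p·6 + (1−p)·(-4) = 10p - 4
  Colin's expected payoff from Left: p·5 + (1−p)·5 = 5
  10p - 4 = 5  ⇒  10p = 9  ⇒  p = 9/10.
For Rosa to be willing to mix, Rosa must be indifferent between Up and Down, which pins down Colin's mix.
  Rosa's payoff from Up: q·3 + (1−q)·7 = -4q + 7
  Rosa's payoff from Down: q·4 + (1−q)·(-4) = 8q - 4
  -4q + 7 = 8q - 4  ⇒  -12q = -11  ⇒  q = 11/12.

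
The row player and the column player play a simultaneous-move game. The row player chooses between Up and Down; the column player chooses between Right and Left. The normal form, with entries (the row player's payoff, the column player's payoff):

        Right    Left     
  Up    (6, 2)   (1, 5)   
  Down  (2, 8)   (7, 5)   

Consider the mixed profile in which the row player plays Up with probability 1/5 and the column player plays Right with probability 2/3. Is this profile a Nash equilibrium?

Given the row player's mix p = 1/5, the column player's payoff from Right is 34/5 but from Left is 5. The column player strictly prefers Right, so the column player would not mix.
So the proposed profile is not a Nash equilibrium.

No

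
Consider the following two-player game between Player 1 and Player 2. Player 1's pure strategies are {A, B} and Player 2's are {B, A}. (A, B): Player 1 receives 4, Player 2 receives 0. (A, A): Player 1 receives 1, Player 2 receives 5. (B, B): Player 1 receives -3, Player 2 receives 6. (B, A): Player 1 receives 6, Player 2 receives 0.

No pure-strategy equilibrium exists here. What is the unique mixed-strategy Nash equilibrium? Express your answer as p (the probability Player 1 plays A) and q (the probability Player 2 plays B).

p = 6/11, q = 5/12

For Player 2 to be willing to mix, Player 2 must be indifferent between B and A, which pins down Player 1's mix.
  Player 2's payoff from B: p·0 + (1−p)·6 = -6p + 6
  Player 2's payoff from A: p·5 + (1−p)·0 = 5p
  -6p + 6 = 5p  ⇒  -11p = -6  ⇒  p = 6/11.
In a mixed equilibrium Player 1 is indifferent between A and B; this condition fixes q.
  Player 1's payoff from A: q·4 + (1−q)·1 = 3q + 1
  Player 1's payoff from B: q·(-3) + (1−q)·6 = -9q + 6
  3q + 1 = -9q + 6  ⇒  12q = 5  ⇒  q = 5/12.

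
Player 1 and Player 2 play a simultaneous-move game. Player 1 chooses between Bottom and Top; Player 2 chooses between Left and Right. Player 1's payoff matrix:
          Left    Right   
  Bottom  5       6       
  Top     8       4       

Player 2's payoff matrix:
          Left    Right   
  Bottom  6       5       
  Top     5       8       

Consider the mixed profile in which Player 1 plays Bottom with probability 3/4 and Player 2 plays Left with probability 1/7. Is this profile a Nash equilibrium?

No

Given Player 2's mix q = 1/7, Player 1's payoff from Bottom is 41/7 but from Top is 32/7. Player 1 strictly prefers Bottom, so Player 1 would not mix.
So the proposed profile is not a Nash equilibrium.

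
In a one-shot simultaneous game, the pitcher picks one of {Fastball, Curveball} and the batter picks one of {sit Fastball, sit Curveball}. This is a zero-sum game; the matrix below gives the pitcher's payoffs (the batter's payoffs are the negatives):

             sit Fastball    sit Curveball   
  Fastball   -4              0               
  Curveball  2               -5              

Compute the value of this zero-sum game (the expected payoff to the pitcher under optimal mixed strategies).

In a mixed equilibrium the pitcher is indifferent between Fastball and Curveball; this condition fixes q.
  the pitcher's expected payoff from Fastball: q·(-4) + (1−q)·0 = -4q
  the pitcher's expected payoff from Curveball: q·2 + (1−q)·(-5) = 7q - 5
  -4q = 7q - 5  ⇒  -11q = -5  ⇒  q = 5/11.
The value is the pitcher's expected payoff against this mix (using Fastball): (5/11)·(-4) + (6/11)·0 = -20/11.

v = -20/11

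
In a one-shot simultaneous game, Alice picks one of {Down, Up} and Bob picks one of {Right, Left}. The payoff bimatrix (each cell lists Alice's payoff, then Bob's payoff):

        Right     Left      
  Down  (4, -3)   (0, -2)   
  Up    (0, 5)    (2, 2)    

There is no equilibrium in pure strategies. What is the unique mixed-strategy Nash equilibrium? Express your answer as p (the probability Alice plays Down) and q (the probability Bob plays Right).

Alice's mix must leave Bob indifferent between Right and Left.
  Bob's expected payoff from Right: p·(-3) + (1−p)·5 = -8p + 5
  Bob's expected payoff from Left: p·(-2) + (1−p)·2 = -4p + 2
  -8p + 5 = -4p + 2  ⇒  -4p = -3  ⇒  p = 3/4.
Bob's mix must leave Alice indifferent between Down and Up.
  Alice's payoff to Down: q·4 + (1−q)·0 = 4q
  Alice's payoff to Up: q·0 + (1−q)·2 = -2q + 2
  4q = -2q + 2  ⇒  6q = 2  ⇒  q = 1/3.

p = 3/4, q = 1/3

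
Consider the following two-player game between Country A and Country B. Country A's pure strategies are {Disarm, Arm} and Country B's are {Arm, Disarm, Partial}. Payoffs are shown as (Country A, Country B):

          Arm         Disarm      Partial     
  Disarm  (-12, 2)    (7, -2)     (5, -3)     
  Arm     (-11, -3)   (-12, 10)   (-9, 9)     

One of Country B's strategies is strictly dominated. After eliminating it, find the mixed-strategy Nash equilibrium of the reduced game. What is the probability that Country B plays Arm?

q = 19/20

Country B's strategy Partial is strictly dominated by Disarm: -2 > -3 and 10 > 9. Eliminate Partial.
Set Country A's expected payoff from Disarm equal to that from Arm:
  Country A's expected payoff from Disarm: q·(-12) + (1−q)·7 = -19q + 7
  Country A's expected payoff from Arm: q·(-11) + (1−q)·(-12) = q - 12
  -19q + 7 = q - 12  ⇒  -20q = -19  ⇒  q = 19/20.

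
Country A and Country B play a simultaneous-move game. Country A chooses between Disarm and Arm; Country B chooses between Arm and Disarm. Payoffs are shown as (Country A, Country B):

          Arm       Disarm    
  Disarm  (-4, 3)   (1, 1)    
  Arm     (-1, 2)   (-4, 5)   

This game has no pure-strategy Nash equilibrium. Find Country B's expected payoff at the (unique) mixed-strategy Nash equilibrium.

Set Country B's expected payoff from Arm equal to that from Disarm:
  Country B's expected payoff from Arm: p·3 + (1−p)·2 = p + 2
  Country B's expected payoff from Disarm: p·1 + (1−p)·5 = -4p + 5
  p + 2 = -4p + 5  ⇒  5p = 3  ⇒  p = 3/5.
At equilibrium Country B is indifferent across columns, so Country B's payoff equals the payoff from Arm: (3/5)·3 + (2/5)·2 = 13/5.

13/5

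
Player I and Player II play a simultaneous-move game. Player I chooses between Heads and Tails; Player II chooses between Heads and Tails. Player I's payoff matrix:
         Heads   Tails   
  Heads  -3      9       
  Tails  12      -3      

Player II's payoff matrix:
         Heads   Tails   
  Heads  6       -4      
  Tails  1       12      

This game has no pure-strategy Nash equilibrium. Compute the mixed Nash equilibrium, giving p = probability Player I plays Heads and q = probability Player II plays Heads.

p = 11/21, q = 4/9

Player I's mix must leave Player II indifferent between Heads and Tails.
  Player II's payoff to Heads: p·6 + (1−p)·1 = 5p + 1
  Player II's payoff to Tails: p·(-4) + (1−p)·12 = -16p + 12
  5p + 1 = -16p + 12  ⇒  21p = 11  ⇒  p = 11/21.
Set Player I's expected payoff from Heads equal to that from Tails:
  Player I's payoff to Heads: q·(-3) + (1−q)·9 = -12q + 9
  Player I's payoff to Tails: q·12 + (1−q)·(-3) = 15q - 3
  -12q + 9 = 15q - 3  ⇒  -27q = -12  ⇒  q = 4/9.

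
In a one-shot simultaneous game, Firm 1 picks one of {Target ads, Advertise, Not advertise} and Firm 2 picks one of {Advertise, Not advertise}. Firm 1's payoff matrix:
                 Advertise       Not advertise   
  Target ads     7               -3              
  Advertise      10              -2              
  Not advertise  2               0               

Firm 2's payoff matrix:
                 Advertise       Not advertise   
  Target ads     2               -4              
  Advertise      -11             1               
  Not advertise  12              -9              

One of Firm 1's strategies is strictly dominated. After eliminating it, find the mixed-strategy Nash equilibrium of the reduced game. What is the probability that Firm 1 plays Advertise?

p = 7/11

Firm 1's strategy Target ads is strictly dominated by Advertise: 10 > 7 and -2 > -3. Eliminate Target ads.
In a mixed equilibrium Firm 2 is indifferent between Advertise and Not advertise; this condition fixes p.
  Firm 2's payoff from Advertise: p·(-11) + (1−p)·12 = -23p + 12
  Firm 2's payoff from Not advertise: p·1 + (1−p)·(-9) = 10p - 9
  -23p + 12 = 10p - 9  ⇒  -33p = -21  ⇒  p = 7/11.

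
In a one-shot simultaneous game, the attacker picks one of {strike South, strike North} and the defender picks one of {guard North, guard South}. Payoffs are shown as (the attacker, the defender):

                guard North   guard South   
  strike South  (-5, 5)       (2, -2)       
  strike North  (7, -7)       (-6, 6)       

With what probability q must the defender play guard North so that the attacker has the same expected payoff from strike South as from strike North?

q = 2/5

The attacker's indifference between strike South and strike North determines the defender's mixing probability q:
  the attacker's payoff to strike South: q·(-5) + (1−q)·2 = -7q + 2
  the attacker's payoff to strike North: q·7 + (1−q)·(-6) = 13q - 6
  -7q + 2 = 13q - 6  ⇒  -20q = -8  ⇒  q = 2/5.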